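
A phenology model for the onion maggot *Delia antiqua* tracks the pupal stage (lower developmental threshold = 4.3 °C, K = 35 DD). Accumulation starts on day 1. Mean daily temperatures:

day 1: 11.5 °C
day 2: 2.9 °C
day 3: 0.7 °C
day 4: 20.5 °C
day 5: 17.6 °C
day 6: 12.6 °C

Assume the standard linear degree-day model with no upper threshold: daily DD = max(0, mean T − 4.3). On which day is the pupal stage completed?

Daily DD above 4.3 °C: 7.2, 0.0, 0.0, 16.2, 13.3, 8.3.
Cumulative: 7.2, 7.2, 7.2, 23.4, 36.7, 45.0.
The total first reaches 35 DD on day 5.

day 5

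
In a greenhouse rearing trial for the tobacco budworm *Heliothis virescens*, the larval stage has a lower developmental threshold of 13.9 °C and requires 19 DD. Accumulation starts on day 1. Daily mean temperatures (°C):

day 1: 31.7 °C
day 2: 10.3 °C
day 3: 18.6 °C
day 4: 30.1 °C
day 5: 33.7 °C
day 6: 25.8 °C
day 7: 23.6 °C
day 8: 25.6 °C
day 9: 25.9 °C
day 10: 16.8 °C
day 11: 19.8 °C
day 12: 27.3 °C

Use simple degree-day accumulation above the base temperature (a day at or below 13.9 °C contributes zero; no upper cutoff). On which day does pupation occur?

Daily DD above 13.9 °C: 17.8, 0.0, 4.7, 16.2, 19.8, 11.9, 9.7, 11.7, 12.0, 2.9, 5.9, 13.4.
Cumulative: 17.8, 17.8, 22.5, 38.7, 58.5, 70.4, 80.1, 91.8, 103.8, 106.7, 112.6, 126.0.
The total first reaches 19 DD on day 3.

day 3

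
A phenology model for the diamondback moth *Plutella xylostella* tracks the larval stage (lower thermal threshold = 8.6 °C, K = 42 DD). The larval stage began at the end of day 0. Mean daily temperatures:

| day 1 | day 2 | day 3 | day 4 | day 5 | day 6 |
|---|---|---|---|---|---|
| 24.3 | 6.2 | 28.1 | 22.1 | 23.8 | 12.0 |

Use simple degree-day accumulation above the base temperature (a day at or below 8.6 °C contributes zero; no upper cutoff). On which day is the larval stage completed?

Daily DD above 8.6 °C: 15.7, 0.0, 19.5, 13.5, 15.2, 3.4.
Cumulative: 15.7, 15.7, 35.2, 48.7, 63.9, 67.3.
The total first reaches 42 DD on day 4.

day 4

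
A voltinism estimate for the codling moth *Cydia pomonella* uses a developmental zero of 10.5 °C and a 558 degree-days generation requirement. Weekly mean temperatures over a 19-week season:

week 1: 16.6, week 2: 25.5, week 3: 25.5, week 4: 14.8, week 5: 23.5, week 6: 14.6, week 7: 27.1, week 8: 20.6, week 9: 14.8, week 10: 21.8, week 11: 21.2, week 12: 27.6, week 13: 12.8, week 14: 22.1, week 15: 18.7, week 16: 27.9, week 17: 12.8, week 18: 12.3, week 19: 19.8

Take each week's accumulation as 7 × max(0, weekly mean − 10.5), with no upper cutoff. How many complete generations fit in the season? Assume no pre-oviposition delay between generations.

Weekly DD (7 × max(0, T̄ − 10.5)): 42.7, 105.0, 105.0, 30.1, 91.0, 28.7, 116.2, 70.7, 30.1, 79.1, 74.9, 119.7, 16.1, 81.2, 57.4, 121.8, 16.1, 12.6, 65.1.
Season total = 1263.5 DD.
Complete generations = ⌊1263.5 / 558⌋ = 2.

2 generations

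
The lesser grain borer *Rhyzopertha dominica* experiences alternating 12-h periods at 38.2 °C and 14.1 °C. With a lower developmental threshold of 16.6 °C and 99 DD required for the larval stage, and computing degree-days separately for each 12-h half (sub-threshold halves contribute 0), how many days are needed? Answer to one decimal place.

Day half: max(0, 38.2 − 16.6) × 0.5 = 21.6 × 0.5 = 10.80 DD.
Night half: max(0, 14.1 − 16.6) × 0.5 = 0.0 × 0.5 = 0.00 DD.
Per 24 h: 10.80 DD/day.
Duration = 99 / 10.80 = 9.167 ≈ 9.2 days.

9.2 days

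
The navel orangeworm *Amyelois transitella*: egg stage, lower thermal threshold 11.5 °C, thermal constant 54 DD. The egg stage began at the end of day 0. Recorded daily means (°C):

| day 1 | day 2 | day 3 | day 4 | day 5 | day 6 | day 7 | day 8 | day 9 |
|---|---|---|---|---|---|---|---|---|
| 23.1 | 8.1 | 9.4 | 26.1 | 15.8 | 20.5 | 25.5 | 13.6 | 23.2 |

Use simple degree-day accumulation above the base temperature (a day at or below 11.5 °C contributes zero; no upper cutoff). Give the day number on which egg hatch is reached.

day 8

Daily DD above 11.5 °C: 11.6, 0.0, 0.0, 14.6, 4.3, 9.0, 14.0, 2.1, 11.7.
Cumulative: 11.6, 11.6, 11.6, 26.2, 30.5, 39.5, 53.5, 55.6, 67.3.
The total first reaches 54 DD on day 8.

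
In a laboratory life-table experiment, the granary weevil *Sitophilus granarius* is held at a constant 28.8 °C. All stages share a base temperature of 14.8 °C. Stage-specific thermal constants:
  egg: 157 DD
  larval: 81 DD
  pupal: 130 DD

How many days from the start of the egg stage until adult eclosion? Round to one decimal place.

26.3 days

Daily accumulation at 28.8 °C = 28.8 − 14.8 = 14.0 DD/day.
Total K = 157 + 81 + 130 = 368 DD.
Total duration = 368 / 14.0 = 26.286 ≈ 26.3 days.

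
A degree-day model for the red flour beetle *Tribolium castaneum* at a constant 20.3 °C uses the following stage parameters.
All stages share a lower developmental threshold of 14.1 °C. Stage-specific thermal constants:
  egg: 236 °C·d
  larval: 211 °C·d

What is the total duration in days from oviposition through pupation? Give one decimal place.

72.1 days

Daily accumulation at 20.3 °C = 20.3 − 14.1 = 6.2 DD/day.
Total K = 236 + 211 = 447 DD.
Total duration = 447 / 6.2 = 72.097 ≈ 72.1 days.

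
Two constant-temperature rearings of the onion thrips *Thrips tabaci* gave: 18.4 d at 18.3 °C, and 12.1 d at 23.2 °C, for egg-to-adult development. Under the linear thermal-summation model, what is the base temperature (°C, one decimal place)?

Linear rate model ⇒ the product D·(T − T_b) is constant across temperatures.
18.4·(18.3 − T_b) = 12.1·(23.2 − T_b)
T_b = (18.4·18.3 − 12.1·23.2) / (18.4 − 12.1) = 56.00 / 6.3 = 8.889 °C ≈ 8.9 °C.

8.9 °C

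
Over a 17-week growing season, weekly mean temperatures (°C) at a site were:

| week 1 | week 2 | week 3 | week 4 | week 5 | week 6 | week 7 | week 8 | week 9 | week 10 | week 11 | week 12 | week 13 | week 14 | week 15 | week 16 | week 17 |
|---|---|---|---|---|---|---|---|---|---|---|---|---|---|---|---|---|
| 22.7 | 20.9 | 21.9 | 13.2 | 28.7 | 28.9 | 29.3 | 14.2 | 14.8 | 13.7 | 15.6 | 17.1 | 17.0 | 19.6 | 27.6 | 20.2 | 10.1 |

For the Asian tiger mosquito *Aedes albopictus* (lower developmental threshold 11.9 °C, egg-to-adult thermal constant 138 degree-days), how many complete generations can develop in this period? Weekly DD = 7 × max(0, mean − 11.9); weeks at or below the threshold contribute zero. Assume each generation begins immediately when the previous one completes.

Weekly DD (7 × max(0, T̄ − 11.9)): 75.6, 63.0, 70.0, 9.1, 117.6, 119.0, 121.8, 16.1, 20.3, 12.6, 25.9, 36.4, 35.7, 53.9, 109.9, 58.1, 0.0.
Season total = 945.0 DD.
Complete generations = ⌊945.0 / 138⌋ = 6.

6 generations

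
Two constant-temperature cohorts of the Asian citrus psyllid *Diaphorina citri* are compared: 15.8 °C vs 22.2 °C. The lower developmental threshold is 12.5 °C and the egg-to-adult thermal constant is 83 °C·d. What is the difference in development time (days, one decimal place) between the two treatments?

16.6 days

At 15.8 °C: 83 / (15.8 − 12.5) = 83 / 3.3 = 25.152 d.
At 22.2 °C: 83 / (22.2 − 12.5) = 83 / 9.7 = 8.557 d.
Difference = |25.152 − 8.557| = 16.595 ≈ 16.6 days.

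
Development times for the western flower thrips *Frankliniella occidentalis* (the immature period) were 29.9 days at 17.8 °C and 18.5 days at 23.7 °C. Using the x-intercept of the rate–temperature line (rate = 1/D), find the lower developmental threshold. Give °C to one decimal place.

8.2 °C

Under the model K = D·(T − T_b), so D₁·(T₁ − T_b) = D₂·(T₂ − T_b).
29.9·(17.8 − T_b) = 18.5·(23.7 − T_b)
T_b = (29.9·17.8 − 18.5·23.7) / (29.9 − 18.5) = 93.77 / 11.4 = 8.225 °C ≈ 8.2 °C.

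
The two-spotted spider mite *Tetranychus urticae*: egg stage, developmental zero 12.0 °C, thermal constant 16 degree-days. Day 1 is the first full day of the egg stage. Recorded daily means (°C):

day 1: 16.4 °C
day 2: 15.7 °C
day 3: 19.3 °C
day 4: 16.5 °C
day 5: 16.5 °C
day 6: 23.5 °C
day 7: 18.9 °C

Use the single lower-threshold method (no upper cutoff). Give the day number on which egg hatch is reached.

Daily DD above 12.0 °C: 4.4, 3.7, 7.3, 4.5, 4.5, 11.5, 6.9.
Cumulative: 4.4, 8.1, 15.4, 19.9, 24.4, 35.9, 42.8.
The total first reaches 16 DD on day 4.

day 4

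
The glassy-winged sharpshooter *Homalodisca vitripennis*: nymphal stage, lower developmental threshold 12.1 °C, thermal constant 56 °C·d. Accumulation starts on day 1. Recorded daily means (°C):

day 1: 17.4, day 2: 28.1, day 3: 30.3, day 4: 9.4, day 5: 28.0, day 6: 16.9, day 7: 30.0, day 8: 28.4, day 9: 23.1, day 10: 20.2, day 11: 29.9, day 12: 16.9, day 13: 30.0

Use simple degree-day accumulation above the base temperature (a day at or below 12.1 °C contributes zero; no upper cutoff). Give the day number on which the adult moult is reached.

day 6

Daily DD above 12.1 °C: 5.3, 16.0, 18.2, 0.0, 15.9, 4.8, 17.9, 16.3, 11.0, 8.1, 17.8, 4.8, 17.9.
Cumulative: 5.3, 21.3, 39.5, 39.5, 55.4, 60.2, 78.1, 94.4, 105.4, 113.5, 131.3, 136.1, 154.0.
The total first reaches 56 DD on day 6.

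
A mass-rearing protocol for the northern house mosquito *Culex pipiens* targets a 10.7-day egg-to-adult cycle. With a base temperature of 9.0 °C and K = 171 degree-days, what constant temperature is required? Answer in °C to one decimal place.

Required daily accumulation = 171 / 10.7 = 15.981 DD/day.
T = T_base + 15.981 = 9.0 + 15.981 = 24.981 ≈ 25.0 °C.

25.0 °C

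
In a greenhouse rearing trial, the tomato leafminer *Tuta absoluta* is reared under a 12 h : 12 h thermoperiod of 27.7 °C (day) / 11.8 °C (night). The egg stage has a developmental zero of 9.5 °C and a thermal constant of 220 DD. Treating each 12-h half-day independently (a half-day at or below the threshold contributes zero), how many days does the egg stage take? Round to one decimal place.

Day half: max(0, 27.7 − 9.5) × 0.5 = 18.2 × 0.5 = 9.10 DD.
Night half: max(0, 11.8 − 9.5) × 0.5 = 2.3 × 0.5 = 1.15 DD.
Per 24 h: 10.25 DD/day.
Duration = 220 / 10.25 = 21.463 ≈ 21.5 days.

21.5 days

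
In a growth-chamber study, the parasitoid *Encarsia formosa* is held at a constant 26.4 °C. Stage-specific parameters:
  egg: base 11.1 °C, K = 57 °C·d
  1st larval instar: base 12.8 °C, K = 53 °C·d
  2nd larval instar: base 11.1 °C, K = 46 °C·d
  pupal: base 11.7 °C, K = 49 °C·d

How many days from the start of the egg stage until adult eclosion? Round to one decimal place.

14.0 days

egg: 57 / (26.4 − 11.1) = 57 / 15.3 = 3.725 d.
1st larval instar: 53 / (26.4 − 12.8) = 53 / 13.6 = 3.897 d.
2nd larval instar: 46 / (26.4 − 11.1) = 46 / 15.3 = 3.007 d.
pupal: 49 / (26.4 − 11.7) = 49 / 14.7 = 3.333 d.
Sum = 13.962 ≈ 14.0 days.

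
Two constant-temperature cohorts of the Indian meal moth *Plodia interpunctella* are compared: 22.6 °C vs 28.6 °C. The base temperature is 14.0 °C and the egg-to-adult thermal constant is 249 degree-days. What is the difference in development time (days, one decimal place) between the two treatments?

At 22.6 °C: 249 / (22.6 − 14.0) = 249 / 8.6 = 28.953 d.
At 28.6 °C: 249 / (28.6 − 14.0) = 249 / 14.6 = 17.055 d.
Difference = |28.953 − 17.055| = 11.899 ≈ 11.9 days.

11.9 days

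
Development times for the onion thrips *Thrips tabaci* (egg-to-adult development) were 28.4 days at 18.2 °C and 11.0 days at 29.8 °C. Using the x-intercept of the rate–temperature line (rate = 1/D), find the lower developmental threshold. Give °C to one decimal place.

Equal thermal constants: D₁(T₁ − T_b) = D₂(T₂ − T_b).
28.4·(18.2 − T_b) = 11.0·(29.8 − T_b)
T_b = (28.4·18.2 − 11.0·29.8) / (28.4 − 11.0) = 189.08 / 17.4 = 10.867 °C ≈ 10.9 °C.

10.9 °C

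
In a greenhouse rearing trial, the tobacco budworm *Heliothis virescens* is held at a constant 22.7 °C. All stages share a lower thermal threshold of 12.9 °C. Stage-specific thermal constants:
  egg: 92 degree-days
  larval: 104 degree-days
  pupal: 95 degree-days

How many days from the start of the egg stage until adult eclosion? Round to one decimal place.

29.7 days

Daily accumulation at 22.7 °C = 22.7 − 12.9 = 9.8 DD/day.
Total K = 92 + 104 + 95 = 291 DD.
Total duration = 291 / 9.8 = 29.694 ≈ 29.7 days.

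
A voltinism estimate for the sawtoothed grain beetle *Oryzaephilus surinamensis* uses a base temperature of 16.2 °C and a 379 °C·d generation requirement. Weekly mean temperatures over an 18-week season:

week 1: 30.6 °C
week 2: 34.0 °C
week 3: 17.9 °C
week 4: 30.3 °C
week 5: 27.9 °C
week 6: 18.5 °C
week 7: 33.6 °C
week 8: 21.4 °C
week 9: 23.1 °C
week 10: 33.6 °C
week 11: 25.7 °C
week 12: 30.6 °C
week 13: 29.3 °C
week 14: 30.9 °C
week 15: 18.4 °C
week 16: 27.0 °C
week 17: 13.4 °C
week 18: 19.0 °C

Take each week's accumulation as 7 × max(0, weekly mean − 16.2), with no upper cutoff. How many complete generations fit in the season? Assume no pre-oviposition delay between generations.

Weekly DD (7 × max(0, T̄ − 16.2)): 100.8, 124.6, 11.9, 98.7, 81.9, 16.1, 121.8, 36.4, 48.3, 121.8, 66.5, 100.8, 91.7, 102.9, 15.4, 75.6, 0.0, 19.6.
Season total = 1234.8 DD.
Complete generations = ⌊1234.8 / 379⌋ = 3.

3 generations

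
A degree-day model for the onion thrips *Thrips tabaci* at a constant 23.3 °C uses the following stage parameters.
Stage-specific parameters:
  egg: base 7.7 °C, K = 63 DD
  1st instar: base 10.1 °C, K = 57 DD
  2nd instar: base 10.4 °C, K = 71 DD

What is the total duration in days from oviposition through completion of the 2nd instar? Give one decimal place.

13.9 days

egg: 63 / (23.3 − 7.7) = 63 / 15.6 = 4.038 d.
1st instar: 57 / (23.3 − 10.1) = 57 / 13.2 = 4.318 d.
2nd instar: 71 / (23.3 − 10.4) = 71 / 12.9 = 5.504 d.
Sum = 13.861 ≈ 13.9 days.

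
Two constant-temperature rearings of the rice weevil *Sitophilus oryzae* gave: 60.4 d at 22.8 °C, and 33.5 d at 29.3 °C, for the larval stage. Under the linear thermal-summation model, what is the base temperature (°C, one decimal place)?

14.7 °C

Linear rate model ⇒ the product D·(T − T_b) is constant across temperatures.
60.4·(22.8 − T_b) = 33.5·(29.3 − T_b)
T_b = (60.4·22.8 − 33.5·29.3) / (60.4 − 33.5) = 395.57 / 26.9 = 14.705 °C ≈ 14.7 °C.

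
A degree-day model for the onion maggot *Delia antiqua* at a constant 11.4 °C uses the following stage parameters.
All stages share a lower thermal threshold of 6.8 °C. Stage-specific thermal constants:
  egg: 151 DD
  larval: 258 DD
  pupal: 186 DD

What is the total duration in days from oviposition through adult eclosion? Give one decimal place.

Daily accumulation at 11.4 °C = 11.4 − 6.8 = 4.6 DD/day.
Total K = 151 + 258 + 186 = 595 DD.
Total duration = 595 / 4.6 = 129.348 ≈ 129.3 days.

129.3 days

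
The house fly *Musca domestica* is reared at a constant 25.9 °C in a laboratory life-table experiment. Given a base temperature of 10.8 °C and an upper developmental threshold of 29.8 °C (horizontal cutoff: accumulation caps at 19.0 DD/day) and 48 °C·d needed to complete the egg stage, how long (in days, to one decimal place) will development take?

3.2 days

Daily accumulation = 25.9 − 10.8 = 15.1 DD/day.
Duration = 48 / 15.1 = 3.179 ≈ 3.2 days.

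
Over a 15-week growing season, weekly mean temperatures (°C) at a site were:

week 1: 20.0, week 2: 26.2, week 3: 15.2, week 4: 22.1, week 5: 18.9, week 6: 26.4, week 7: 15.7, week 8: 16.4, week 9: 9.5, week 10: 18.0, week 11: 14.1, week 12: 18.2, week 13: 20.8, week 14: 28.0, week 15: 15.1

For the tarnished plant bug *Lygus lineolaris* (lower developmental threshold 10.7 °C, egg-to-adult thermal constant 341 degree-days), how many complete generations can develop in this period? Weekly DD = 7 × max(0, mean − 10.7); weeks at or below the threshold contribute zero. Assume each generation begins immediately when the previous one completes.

2 generations

Weekly DD (7 × max(0, T̄ − 10.7)): 65.1, 108.5, 31.5, 79.8, 57.4, 109.9, 35.0, 39.9, 0.0, 51.1, 23.8, 52.5, 70.7, 121.1, 30.8.
Season total = 877.1 DD.
Complete generations = ⌊877.1 / 341⌋ = 2.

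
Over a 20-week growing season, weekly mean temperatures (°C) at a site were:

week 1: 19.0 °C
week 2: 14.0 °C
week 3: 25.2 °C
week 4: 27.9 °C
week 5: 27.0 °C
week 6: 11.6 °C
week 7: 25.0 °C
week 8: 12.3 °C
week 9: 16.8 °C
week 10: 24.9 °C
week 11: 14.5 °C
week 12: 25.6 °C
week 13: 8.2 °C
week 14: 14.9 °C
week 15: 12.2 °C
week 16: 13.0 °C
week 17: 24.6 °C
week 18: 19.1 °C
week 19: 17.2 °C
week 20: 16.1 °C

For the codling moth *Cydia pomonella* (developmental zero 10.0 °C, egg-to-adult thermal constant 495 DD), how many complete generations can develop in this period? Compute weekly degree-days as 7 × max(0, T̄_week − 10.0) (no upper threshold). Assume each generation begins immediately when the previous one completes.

Weekly DD (7 × max(0, T̄ − 10.0)): 63.0, 28.0, 106.4, 125.3, 119.0, 11.2, 105.0, 16.1, 47.6, 104.3, 31.5, 109.2, 0.0, 34.3, 15.4, 21.0, 102.2, 63.7, 50.4, 42.7.
Season total = 1196.3 DD.
Complete generations = ⌊1196.3 / 495⌋ = 2.

2 generations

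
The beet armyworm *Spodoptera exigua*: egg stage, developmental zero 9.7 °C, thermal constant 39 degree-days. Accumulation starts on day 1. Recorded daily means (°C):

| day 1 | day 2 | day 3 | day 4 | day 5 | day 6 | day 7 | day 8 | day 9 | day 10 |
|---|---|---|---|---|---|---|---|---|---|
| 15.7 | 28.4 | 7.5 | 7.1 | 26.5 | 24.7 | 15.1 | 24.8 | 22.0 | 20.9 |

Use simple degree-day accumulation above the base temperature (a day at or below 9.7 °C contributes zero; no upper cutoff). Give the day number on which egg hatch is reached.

day 5

Daily DD above 9.7 °C: 6.0, 18.7, 0.0, 0.0, 16.8, 15.0, 5.4, 15.1, 12.3, 11.2.
Cumulative: 6.0, 24.7, 24.7, 24.7, 41.5, 56.5, 61.9, 77.0, 89.3, 100.5.
The total first reaches 39 DD on day 5.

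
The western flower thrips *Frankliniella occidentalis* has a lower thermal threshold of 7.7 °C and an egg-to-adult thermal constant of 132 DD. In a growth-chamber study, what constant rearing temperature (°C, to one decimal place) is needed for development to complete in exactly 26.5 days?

12.7 °C

Required daily accumulation = 132 / 26.5 = 4.981 DD/day.
T = T_base + 4.981 = 7.7 + 4.981 = 12.681 ≈ 12.7 °C.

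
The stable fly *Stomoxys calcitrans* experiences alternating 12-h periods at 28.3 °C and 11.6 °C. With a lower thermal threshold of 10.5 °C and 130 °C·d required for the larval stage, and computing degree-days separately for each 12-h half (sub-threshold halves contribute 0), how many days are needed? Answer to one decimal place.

13.8 days

Day half: max(0, 28.3 − 10.5) × 0.5 = 17.8 × 0.5 = 8.90 DD.
Night half: max(0, 11.6 − 10.5) × 0.5 = 1.1 × 0.5 = 0.55 DD.
Per 24 h: 9.45 DD/day.
Duration = 130 / 9.45 = 13.757 ≈ 13.8 days.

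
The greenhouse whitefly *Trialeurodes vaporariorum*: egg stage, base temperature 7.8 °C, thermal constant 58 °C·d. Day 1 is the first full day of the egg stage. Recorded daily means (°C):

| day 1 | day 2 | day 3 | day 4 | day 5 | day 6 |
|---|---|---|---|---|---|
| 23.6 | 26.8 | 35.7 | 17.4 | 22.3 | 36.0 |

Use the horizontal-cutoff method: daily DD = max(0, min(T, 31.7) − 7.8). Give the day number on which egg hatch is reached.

day 3

Daily DD above 7.8 °C (capped at 23.9): 15.8, 19.0, 23.9, 9.6, 14.5, 23.9.
Cumulative: 15.8, 34.8, 58.7, 68.3, 82.8, 106.7.
The total first reaches 58 DD on day 3.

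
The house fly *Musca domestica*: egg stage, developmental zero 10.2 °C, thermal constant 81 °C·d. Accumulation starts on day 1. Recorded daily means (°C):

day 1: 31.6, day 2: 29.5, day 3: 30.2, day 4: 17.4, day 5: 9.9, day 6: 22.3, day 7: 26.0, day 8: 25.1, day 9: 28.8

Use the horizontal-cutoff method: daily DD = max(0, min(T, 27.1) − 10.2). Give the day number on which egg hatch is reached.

day 7

Daily DD above 10.2 °C (capped at 16.9): 16.9, 16.9, 16.9, 7.2, 0.0, 12.1, 15.8, 14.9, 16.9.
Cumulative: 16.9, 33.8, 50.7, 57.9, 57.9, 70.0, 85.8, 100.7, 117.6.
The total first reaches 81 DD on day 7.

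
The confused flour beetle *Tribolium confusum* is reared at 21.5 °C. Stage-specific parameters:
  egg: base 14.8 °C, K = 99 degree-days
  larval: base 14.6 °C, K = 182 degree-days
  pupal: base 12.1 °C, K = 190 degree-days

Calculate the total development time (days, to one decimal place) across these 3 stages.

egg: 99 / (21.5 − 14.8) = 99 / 6.7 = 14.776 d.
larval: 182 / (21.5 − 14.6) = 182 / 6.9 = 26.377 d.
pupal: 190 / (21.5 − 12.1) = 190 / 9.4 = 20.213 d.
Sum = 61.366 ≈ 61.4 days.

61.4 days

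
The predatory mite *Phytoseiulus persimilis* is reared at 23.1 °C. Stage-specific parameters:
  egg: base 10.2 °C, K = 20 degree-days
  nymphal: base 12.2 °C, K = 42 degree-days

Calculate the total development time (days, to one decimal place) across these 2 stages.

egg: 20 / (23.1 − 10.2) = 20 / 12.9 = 1.550 d.
nymphal: 42 / (23.1 − 12.2) = 42 / 10.9 = 3.853 d.
Sum = 5.404 ≈ 5.4 days.

5.4 days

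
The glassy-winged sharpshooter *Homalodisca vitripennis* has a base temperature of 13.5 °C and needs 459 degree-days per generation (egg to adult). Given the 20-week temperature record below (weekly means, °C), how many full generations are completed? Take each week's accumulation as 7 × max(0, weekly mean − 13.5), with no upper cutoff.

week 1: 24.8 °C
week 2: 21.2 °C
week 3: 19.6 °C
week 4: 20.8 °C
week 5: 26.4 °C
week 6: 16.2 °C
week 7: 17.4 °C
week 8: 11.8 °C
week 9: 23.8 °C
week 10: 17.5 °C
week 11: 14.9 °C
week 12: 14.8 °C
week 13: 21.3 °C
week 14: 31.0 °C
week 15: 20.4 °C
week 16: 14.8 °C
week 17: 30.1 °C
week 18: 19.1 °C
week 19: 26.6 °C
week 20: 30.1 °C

2 generations

Weekly DD (7 × max(0, T̄ − 13.5)): 79.1, 53.9, 42.7, 51.1, 90.3, 18.9, 27.3, 0.0, 72.1, 28.0, 9.8, 9.1, 54.6, 122.5, 48.3, 9.1, 116.2, 39.2, 91.7, 116.2.
Season total = 1080.1 DD.
Complete generations = ⌊1080.1 / 459⌋ = 2.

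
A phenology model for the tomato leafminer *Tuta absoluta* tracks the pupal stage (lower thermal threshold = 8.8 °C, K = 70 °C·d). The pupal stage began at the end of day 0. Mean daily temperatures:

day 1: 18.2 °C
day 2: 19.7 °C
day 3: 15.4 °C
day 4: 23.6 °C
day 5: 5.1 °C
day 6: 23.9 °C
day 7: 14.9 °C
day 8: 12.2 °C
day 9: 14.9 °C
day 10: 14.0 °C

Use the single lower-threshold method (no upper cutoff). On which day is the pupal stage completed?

day 9

Daily DD above 8.8 °C: 9.4, 10.9, 6.6, 14.8, 0.0, 15.1, 6.1, 3.4, 6.1, 5.2.
Cumulative: 9.4, 20.3, 26.9, 41.7, 41.7, 56.8, 62.9, 66.3, 72.4, 77.6.
The total first reaches 70 DD on day 9.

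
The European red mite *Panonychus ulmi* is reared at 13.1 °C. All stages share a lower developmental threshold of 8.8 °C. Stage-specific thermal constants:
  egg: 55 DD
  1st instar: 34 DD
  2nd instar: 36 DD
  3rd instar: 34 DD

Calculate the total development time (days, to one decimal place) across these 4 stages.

37.0 days

Daily accumulation at 13.1 °C = 13.1 − 8.8 = 4.3 DD/day.
Total K = 55 + 34 + 36 + 34 = 159 DD.
Total duration = 159 / 4.3 = 36.977 ≈ 37.0 days.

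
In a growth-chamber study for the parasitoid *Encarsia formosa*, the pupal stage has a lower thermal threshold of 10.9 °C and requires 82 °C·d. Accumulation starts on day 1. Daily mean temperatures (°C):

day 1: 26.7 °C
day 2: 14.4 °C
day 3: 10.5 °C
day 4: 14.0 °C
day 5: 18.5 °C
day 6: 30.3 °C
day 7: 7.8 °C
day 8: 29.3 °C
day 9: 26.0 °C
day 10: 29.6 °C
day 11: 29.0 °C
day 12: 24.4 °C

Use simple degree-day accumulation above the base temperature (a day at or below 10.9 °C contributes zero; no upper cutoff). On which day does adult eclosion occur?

day 9

Daily DD above 10.9 °C: 15.8, 3.5, 0.0, 3.1, 7.6, 19.4, 0.0, 18.4, 15.1, 18.7, 18.1, 13.5.
Cumulative: 15.8, 19.3, 19.3, 22.4, 30.0, 49.4, 49.4, 67.8, 82.9, 101.6, 119.7, 133.2.
The total first reaches 82 DD on day 9.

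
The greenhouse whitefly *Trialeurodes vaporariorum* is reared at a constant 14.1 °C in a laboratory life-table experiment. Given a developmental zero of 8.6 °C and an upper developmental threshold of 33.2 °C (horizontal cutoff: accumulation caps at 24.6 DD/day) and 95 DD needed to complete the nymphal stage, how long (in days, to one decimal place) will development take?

Daily accumulation = 14.1 − 8.6 = 5.5 DD/day.
Duration = 95 / 5.5 = 17.273 ≈ 17.3 days.

17.3 days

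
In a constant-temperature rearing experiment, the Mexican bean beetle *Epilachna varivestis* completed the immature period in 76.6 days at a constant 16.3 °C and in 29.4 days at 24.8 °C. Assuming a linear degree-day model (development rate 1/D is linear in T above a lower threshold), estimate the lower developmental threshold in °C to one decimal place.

11.0 °C

Under the model K = D·(T − T_b), so D₁·(T₁ − T_b) = D₂·(T₂ − T_b).
76.6·(16.3 − T_b) = 29.4·(24.8 − T_b)
T_b = (76.6·16.3 − 29.4·24.8) / (76.6 − 29.4) = 519.46 / 47.2 = 11.006 °C ≈ 11.0 °C.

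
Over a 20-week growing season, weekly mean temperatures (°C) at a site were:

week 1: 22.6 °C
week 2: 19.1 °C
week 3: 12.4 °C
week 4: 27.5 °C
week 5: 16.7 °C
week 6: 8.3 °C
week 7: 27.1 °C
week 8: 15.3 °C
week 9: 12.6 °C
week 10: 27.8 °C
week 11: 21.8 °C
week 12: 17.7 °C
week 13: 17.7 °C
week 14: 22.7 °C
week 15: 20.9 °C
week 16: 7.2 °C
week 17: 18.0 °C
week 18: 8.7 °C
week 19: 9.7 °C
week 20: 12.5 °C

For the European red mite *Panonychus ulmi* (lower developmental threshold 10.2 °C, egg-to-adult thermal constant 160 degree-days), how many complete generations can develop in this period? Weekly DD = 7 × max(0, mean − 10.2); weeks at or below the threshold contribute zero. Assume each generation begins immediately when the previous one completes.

Weekly DD (7 × max(0, T̄ − 10.2)): 86.8, 62.3, 15.4, 121.1, 45.5, 0.0, 118.3, 35.7, 16.8, 123.2, 81.2, 52.5, 52.5, 87.5, 74.9, 0.0, 54.6, 0.0, 0.0, 16.1.
Season total = 1044.4 DD.
Complete generations = ⌊1044.4 / 160⌋ = 6.

6 generations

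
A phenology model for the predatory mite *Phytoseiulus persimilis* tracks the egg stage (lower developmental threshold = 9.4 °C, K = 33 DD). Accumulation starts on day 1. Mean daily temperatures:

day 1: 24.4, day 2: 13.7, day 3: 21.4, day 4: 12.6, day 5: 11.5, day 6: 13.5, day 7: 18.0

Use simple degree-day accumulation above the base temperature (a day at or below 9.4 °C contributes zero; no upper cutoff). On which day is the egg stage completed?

day 4

Daily DD above 9.4 °C: 15.0, 4.3, 12.0, 3.2, 2.1, 4.1, 8.6.
Cumulative: 15.0, 19.3, 31.3, 34.5, 36.6, 40.7, 49.3.
The total first reaches 33 DD on day 4.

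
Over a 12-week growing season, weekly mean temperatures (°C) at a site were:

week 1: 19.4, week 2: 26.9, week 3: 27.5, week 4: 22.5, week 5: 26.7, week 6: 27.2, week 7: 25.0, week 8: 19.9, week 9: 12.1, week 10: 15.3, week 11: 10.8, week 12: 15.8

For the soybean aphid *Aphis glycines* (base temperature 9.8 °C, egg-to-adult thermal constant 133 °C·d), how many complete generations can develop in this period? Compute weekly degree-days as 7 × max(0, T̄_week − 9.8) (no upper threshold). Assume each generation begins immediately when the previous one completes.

Weekly DD (7 × max(0, T̄ − 9.8)): 67.2, 119.7, 123.9, 88.9, 118.3, 121.8, 106.4, 70.7, 16.1, 38.5, 7.0, 42.0.
Season total = 920.5 DD.
Complete generations = ⌊920.5 / 133⌋ = 6.

6 generations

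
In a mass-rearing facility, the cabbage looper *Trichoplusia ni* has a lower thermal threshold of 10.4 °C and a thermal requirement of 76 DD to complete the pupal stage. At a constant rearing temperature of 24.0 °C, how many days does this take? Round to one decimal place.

5.6 days

Daily accumulation = 24.0 − 10.4 = 13.6 DD/day.
Duration = 76 / 13.6 = 5.588 ≈ 5.6 days.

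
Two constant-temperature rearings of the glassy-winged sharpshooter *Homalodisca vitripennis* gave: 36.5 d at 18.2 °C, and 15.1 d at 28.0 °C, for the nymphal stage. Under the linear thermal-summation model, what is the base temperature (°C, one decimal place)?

Equal thermal constants: D₁(T₁ − T_b) = D₂(T₂ − T_b).
36.5·(18.2 − T_b) = 15.1·(28.0 − T_b)
T_b = (36.5·18.2 − 15.1·28.0) / (36.5 − 15.1) = 241.50 / 21.4 = 11.285 °C ≈ 11.3 °C.

11.3 °C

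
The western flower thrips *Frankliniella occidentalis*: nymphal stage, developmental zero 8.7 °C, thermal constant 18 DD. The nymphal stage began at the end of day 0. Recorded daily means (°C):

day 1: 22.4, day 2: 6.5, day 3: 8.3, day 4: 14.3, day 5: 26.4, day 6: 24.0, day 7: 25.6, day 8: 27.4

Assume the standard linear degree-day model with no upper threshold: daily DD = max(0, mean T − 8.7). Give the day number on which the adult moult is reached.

day 4

Daily DD above 8.7 °C: 13.7, 0.0, 0.0, 5.6, 17.7, 15.3, 16.9, 18.7.
Cumulative: 13.7, 13.7, 13.7, 19.3, 37.0, 52.3, 69.2, 87.9.
The total first reaches 18 DD on day 4.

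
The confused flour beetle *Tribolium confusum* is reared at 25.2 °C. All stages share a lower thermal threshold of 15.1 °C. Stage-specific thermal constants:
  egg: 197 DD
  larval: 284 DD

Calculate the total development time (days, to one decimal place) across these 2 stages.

Daily accumulation at 25.2 °C = 25.2 − 15.1 = 10.1 DD/day.
Total K = 197 + 284 = 481 DD.
Total duration = 481 / 10.1 = 47.624 ≈ 47.6 days.

47.6 days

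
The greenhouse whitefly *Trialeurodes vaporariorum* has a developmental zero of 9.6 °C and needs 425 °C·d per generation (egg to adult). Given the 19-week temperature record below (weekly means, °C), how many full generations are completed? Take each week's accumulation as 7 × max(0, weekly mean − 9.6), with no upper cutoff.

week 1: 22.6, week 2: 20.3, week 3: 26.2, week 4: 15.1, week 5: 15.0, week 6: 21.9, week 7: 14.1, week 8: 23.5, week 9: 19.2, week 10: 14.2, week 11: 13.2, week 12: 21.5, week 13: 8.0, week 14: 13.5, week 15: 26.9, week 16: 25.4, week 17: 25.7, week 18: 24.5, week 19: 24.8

Weekly DD (7 × max(0, T̄ − 9.6)): 91.0, 74.9, 116.2, 38.5, 37.8, 86.1, 31.5, 97.3, 67.2, 32.2, 25.2, 83.3, 0.0, 27.3, 121.1, 110.6, 112.7, 104.3, 106.4.
Season total = 1363.6 DD.
Complete generations = ⌊1363.6 / 425⌋ = 3.

3 generations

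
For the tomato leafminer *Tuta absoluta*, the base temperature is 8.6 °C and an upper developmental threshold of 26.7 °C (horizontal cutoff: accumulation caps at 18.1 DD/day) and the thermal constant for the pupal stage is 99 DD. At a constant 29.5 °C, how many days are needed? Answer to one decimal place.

Temperature 29.5 °C exceeds the upper threshold, so daily accumulation caps at 26.7 − 8.6 = 18.1 DD/day.
Duration = 99 / 18.1 = 5.470 ≈ 5.5 days.

5.5 days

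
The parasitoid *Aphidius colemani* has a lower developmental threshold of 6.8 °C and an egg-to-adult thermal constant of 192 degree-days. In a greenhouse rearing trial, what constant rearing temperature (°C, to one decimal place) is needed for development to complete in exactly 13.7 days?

20.8 °C

Required daily accumulation = 192 / 13.7 = 14.015 DD/day.
T = T_base + 14.015 = 6.8 + 14.015 = 20.815 ≈ 20.8 °C.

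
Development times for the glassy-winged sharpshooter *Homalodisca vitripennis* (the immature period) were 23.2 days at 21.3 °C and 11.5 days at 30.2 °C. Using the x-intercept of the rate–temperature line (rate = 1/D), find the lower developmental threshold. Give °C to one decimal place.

12.6 °C

Under the model K = D·(T − T_b), so D₁·(T₁ − T_b) = D₂·(T₂ − T_b).
23.2·(21.3 − T_b) = 11.5·(30.2 − T_b)
T_b = (23.2·21.3 − 11.5·30.2) / (23.2 − 11.5) = 146.86 / 11.7 = 12.552 °C ≈ 12.6 °C.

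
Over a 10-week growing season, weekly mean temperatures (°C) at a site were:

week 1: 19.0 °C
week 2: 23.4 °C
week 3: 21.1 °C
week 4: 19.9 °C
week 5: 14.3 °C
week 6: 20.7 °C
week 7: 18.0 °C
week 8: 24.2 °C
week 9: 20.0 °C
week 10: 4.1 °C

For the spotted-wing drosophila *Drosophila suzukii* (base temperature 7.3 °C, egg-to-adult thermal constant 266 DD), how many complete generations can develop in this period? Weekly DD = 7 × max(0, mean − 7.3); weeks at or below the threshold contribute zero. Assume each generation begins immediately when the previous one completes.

Weekly DD (7 × max(0, T̄ − 7.3)): 81.9, 112.7, 96.6, 88.2, 49.0, 93.8, 74.9, 118.3, 88.9, 0.0.
Season total = 804.3 DD.
Complete generations = ⌊804.3 / 266⌋ = 3.

3 generations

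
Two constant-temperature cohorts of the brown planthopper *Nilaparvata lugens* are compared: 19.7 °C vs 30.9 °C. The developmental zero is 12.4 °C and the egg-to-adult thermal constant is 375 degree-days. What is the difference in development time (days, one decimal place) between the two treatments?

31.1 days

At 19.7 °C: 375 / (19.7 − 12.4) = 375 / 7.3 = 51.370 d.
At 30.9 °C: 375 / (30.9 − 12.4) = 375 / 18.5 = 20.270 d.
Difference = |51.370 − 20.270| = 31.100 ≈ 31.1 days.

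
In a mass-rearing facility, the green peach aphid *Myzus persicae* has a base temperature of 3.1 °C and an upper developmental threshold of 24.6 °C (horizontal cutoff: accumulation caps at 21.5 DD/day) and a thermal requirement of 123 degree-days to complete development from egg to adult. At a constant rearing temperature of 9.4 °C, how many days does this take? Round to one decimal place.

Daily accumulation = 9.4 − 3.1 = 6.3 DD/day.
Duration = 123 / 6.3 = 19.524 ≈ 19.5 days.

19.5 days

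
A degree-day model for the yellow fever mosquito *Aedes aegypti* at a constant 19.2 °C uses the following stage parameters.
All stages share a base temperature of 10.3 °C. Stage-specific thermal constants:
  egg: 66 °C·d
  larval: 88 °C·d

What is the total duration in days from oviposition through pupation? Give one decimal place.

17.3 days

Daily accumulation at 19.2 °C = 19.2 − 10.3 = 8.9 DD/day.
Total K = 66 + 88 = 154 DD.
Total duration = 154 / 8.9 = 17.303 ≈ 17.3 days.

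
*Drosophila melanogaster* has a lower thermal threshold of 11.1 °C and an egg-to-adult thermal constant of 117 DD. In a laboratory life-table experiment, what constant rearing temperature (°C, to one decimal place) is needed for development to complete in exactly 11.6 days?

Required daily accumulation = 117 / 11.6 = 10.086 DD/day.
T = T_base + 10.086 = 11.1 + 10.086 = 21.186 ≈ 21.2 °C.

21.2 °C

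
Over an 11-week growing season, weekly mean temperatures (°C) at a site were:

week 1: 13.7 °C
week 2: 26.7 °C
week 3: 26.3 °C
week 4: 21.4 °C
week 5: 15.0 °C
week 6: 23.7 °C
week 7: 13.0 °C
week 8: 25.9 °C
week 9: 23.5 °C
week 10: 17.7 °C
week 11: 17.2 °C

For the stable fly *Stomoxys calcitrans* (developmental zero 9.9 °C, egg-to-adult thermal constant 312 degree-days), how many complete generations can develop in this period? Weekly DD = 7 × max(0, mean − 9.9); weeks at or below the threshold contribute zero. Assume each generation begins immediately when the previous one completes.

2 generations

Weekly DD (7 × max(0, T̄ − 9.9)): 26.6, 117.6, 114.8, 80.5, 35.7, 96.6, 21.7, 112.0, 95.2, 54.6, 51.1.
Season total = 806.4 DD.
Complete generations = ⌊806.4 / 312⌋ = 2.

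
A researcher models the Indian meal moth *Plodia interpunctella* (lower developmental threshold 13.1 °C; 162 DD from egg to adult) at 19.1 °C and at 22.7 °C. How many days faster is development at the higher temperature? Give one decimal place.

At 19.1 °C: 162 / (19.1 − 13.1) = 162 / 6.0 = 27.000 d.
At 22.7 °C: 162 / (22.7 − 13.1) = 162 / 9.6 = 16.875 d.
Difference = |27.000 − 16.875| = 10.125 ≈ 10.1 days.

10.1 days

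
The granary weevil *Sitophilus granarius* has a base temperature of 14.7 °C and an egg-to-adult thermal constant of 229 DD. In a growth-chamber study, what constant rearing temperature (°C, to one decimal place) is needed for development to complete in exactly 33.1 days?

21.6 °C

Required daily accumulation = 229 / 33.1 = 6.918 DD/day.
T = T_base + 6.918 = 14.7 + 6.918 = 21.618 ≈ 21.6 °C.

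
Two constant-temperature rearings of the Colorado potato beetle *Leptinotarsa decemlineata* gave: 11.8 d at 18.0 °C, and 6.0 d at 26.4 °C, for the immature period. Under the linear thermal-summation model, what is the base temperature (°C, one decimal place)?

Linear rate model ⇒ the product D·(T − T_b) is constant across temperatures.
11.8·(18.0 − T_b) = 6.0·(26.4 − T_b)
T_b = (11.8·18.0 − 6.0·26.4) / (11.8 − 6.0) = 54.00 / 5.8 = 9.310 °C ≈ 9.3 °C.

9.3 °C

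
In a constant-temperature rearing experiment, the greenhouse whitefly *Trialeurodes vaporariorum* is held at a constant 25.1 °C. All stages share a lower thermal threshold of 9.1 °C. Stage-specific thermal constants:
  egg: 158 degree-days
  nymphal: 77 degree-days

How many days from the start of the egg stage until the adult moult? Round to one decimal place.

14.7 days

Daily accumulation at 25.1 °C = 25.1 − 9.1 = 16.0 DD/day.
Total K = 158 + 77 = 235 DD.
Total duration = 235 / 16.0 = 14.688 ≈ 14.7 days.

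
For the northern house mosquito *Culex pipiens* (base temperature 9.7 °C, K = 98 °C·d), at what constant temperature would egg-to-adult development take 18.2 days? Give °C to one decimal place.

15.1 °C

Required daily accumulation = 98 / 18.2 = 5.385 DD/day.
T = T_base + 5.385 = 9.7 + 5.385 = 15.085 ≈ 15.1 °C.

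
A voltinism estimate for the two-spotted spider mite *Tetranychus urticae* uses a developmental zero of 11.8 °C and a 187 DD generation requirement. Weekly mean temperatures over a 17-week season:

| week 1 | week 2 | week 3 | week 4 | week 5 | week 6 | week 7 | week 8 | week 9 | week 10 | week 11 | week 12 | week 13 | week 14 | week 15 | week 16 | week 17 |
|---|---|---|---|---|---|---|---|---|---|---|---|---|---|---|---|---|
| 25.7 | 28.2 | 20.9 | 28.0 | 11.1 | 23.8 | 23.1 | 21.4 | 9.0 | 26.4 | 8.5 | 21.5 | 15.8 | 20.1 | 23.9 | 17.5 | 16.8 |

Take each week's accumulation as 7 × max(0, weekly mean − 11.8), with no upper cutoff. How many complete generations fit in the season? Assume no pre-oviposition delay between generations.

5 generations

Weekly DD (7 × max(0, T̄ − 11.8)): 97.3, 114.8, 63.7, 113.4, 0.0, 84.0, 79.1, 67.2, 0.0, 102.2, 0.0, 67.9, 28.0, 58.1, 84.7, 39.9, 35.0.
Season total = 1035.3 DD.
Complete generations = ⌊1035.3 / 187⌋ = 5.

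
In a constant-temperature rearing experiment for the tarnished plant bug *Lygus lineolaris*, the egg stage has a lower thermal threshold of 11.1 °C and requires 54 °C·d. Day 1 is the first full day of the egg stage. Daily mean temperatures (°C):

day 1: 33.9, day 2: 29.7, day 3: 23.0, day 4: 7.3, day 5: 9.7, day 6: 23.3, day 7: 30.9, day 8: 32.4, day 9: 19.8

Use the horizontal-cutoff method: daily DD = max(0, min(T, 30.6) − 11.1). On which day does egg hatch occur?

day 6

Daily DD above 11.1 °C (capped at 19.5): 19.5, 18.6, 11.9, 0.0, 0.0, 12.2, 19.5, 19.5, 8.7.
Cumulative: 19.5, 38.1, 50.0, 50.0, 50.0, 62.2, 81.7, 101.2, 109.9.
The total first reaches 54 DD on day 6.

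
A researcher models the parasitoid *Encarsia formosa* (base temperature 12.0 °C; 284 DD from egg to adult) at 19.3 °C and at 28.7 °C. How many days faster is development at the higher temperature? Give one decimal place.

At 19.3 °C: 284 / (19.3 − 12.0) = 284 / 7.3 = 38.904 d.
At 28.7 °C: 284 / (28.7 − 12.0) = 284 / 16.7 = 17.006 d.
Difference = |38.904 − 17.006| = 21.898 ≈ 21.9 days.

21.9 days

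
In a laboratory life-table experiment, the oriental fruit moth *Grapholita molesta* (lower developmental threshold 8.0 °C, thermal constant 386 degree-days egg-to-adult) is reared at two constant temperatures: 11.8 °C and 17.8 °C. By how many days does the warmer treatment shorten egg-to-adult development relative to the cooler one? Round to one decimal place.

At 11.8 °C: 386 / (11.8 − 8.0) = 386 / 3.8 = 101.579 d.
At 17.8 °C: 386 / (17.8 − 8.0) = 386 / 9.8 = 39.388 d.
Difference = |101.579 − 39.388| = 62.191 ≈ 62.2 days.

62.2 days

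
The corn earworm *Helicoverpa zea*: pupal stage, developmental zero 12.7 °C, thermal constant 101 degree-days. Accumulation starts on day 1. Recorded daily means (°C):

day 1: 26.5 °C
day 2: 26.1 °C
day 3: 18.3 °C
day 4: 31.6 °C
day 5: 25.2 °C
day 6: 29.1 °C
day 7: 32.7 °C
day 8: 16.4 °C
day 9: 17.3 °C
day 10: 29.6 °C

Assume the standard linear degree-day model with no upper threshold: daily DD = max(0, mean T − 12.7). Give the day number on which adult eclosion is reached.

Daily DD above 12.7 °C: 13.8, 13.4, 5.6, 18.9, 12.5, 16.4, 20.0, 3.7, 4.6, 16.9.
Cumulative: 13.8, 27.2, 32.8, 51.7, 64.2, 80.6, 100.6, 104.3, 108.9, 125.8.
The total first reaches 101 DD on day 8.

day 8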